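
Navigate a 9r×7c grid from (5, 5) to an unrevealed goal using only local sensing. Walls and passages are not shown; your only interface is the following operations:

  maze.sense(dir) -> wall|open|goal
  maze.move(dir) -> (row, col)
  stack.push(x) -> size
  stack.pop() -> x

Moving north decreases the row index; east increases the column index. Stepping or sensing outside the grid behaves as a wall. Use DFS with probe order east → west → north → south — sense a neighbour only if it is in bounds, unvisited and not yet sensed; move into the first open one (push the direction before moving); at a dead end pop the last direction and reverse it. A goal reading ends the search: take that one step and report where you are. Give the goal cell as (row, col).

Act: maze.sense[dir: east]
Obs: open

Act: stack.push[x: east]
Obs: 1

Act: maze.move[dir: east]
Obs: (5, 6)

Act: maze.sense[dir: north]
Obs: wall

Act: maze.sense[dir: south]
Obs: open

Act: stack.push[x: south]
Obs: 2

Act: maze.move[dir: south]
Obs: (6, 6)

Act: maze.sense[dir: west]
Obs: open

Act: stack.push[x: west]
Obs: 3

Act: maze.move[dir: west]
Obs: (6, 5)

Act: maze.sense[dir: west]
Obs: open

Act: stack.push[x: west]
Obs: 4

Act: maze.move[dir: west]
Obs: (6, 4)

Act: maze.sense[dir: west]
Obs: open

Act: stack.push[x: west]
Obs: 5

Act: maze.move[dir: west]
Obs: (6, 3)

Act: maze.sense[dir: west]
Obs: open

Act: stack.push[x: west]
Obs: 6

Act: maze.move[dir: west]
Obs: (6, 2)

Act: maze.sense[dir: west]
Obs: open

Act: stack.push[x: west]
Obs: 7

Act: maze.move[dir: west]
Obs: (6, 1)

Act: maze.sense[dir: west]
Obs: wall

Act: maze.sense[dir: north]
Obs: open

Act: stack.push[x: north]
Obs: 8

Act: maze.move[dir: north]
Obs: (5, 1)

Act: maze.sense[dir: east]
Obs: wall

Act: maze.sense[dir: west]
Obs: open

Act: stack.push[x: west]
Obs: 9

Act: maze.move[dir: west]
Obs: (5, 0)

Act: maze.sense[dir: north]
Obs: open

Act: stack.push[x: north]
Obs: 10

Act: maze.move[dir: north]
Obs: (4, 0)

Act: maze.sense[dir: east]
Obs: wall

Act: maze.sense[dir: north]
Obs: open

Act: stack.push[x: north]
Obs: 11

Act: maze.move[dir: north]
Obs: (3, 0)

Act: maze.sense[dir: east]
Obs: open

Act: stack.push[x: east]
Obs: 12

Act: maze.move[dir: east]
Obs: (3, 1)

Act: maze.sense[dir: east]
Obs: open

Act: stack.push[x: east]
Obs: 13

Act: maze.move[dir: east]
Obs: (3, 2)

Act: maze.sense[dir: east]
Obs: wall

Act: maze.sense[dir: north]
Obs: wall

Act: maze.sense[dir: south]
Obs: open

Act: stack.push[x: south]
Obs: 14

Act: maze.move[dir: south]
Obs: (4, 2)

Act: maze.sense[dir: east]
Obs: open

Act: stack.push[x: east]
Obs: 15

Act: maze.move[dir: east]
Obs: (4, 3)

Act: maze.sense[dir: east]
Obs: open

Act: stack.push[x: east]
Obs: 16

Act: maze.move[dir: east]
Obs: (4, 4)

Act: maze.sense[dir: east]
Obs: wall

Act: maze.sense[dir: north]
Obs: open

Act: stack.push[x: north]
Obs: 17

Act: maze.move[dir: north]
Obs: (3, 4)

Act: maze.sense[dir: east]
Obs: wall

Act: maze.sense[dir: north]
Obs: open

Act: stack.push[x: north]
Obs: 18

Act: maze.move[dir: north]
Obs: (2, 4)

Act: maze.sense[dir: east]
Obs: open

Act: stack.push[x: east]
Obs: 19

Act: maze.move[dir: east]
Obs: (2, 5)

Act: maze.sense[dir: east]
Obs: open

Act: stack.push[x: east]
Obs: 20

Act: maze.move[dir: east]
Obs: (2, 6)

Act: maze.sense[dir: north]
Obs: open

Act: stack.push[x: north]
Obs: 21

Act: maze.move[dir: north]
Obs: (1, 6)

Act: maze.sense[dir: west]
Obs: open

Act: stack.push[x: west]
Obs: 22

Act: maze.move[dir: west]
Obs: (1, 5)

Act: maze.sense[dir: west]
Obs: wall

Act: maze.sense[dir: north]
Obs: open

Act: stack.push[x: north]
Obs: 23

Act: maze.move[dir: north]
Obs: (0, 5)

Act: maze.sense[dir: east]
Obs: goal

Act: maze.move[dir: east]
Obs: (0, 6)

Answer: (0, 6)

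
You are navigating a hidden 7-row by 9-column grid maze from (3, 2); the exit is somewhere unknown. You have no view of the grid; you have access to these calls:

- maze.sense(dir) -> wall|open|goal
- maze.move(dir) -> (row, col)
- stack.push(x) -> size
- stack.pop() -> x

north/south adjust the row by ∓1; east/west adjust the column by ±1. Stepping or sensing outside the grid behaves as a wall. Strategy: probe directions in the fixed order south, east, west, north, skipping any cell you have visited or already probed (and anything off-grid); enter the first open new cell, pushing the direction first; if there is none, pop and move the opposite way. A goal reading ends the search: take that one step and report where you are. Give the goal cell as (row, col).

→ maze.sense(dir→south)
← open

→ stack.push(x→south)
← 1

→ maze.move(dir→south)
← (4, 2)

→ maze.sense(dir→south)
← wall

→ maze.sense(dir→east)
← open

→ stack.push(x→east)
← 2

→ maze.move(dir→east)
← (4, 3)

→ maze.sense(dir→south)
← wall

→ maze.sense(dir→east)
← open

→ stack.push(x→east)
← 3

→ maze.move(dir→east)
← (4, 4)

→ maze.sense(dir→south)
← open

→ stack.push(x→south)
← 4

→ maze.move(dir→south)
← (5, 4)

→ maze.sense(dir→south)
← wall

→ maze.sense(dir→east)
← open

→ stack.push(x→east)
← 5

→ maze.move(dir→east)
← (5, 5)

→ maze.sense(dir→south)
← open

→ stack.push(x→south)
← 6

→ maze.move(dir→south)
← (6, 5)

→ maze.sense(dir→east)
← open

→ stack.push(x→east)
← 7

→ maze.move(dir→east)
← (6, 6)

→ maze.sense(dir→east)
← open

→ stack.push(x→east)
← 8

→ maze.move(dir→east)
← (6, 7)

→ maze.sense(dir→east)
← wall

→ maze.sense(dir→north)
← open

→ stack.push(x→north)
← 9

→ maze.move(dir→north)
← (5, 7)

→ maze.sense(dir→east)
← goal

→ maze.move(dir→east)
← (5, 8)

Answer: (5, 8)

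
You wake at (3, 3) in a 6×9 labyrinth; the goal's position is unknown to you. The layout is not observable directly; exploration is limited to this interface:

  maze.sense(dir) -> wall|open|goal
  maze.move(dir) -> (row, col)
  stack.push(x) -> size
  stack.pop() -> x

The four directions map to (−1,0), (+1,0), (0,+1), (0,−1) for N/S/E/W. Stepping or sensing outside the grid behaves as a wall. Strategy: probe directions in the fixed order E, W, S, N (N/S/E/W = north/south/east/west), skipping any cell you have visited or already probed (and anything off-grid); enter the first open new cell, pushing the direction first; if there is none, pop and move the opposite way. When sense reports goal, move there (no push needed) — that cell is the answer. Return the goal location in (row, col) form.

> sense dir: east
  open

> push x: east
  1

> move dir: east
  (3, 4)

> sense dir: east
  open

> push x: east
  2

> move dir: east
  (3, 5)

> sense dir: east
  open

> push x: east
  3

> move dir: east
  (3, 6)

> sense dir: east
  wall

> sense dir: south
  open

> push x: south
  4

> move dir: south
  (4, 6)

> sense dir: east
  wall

> sense dir: west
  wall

> sense dir: south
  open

> push x: south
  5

> move dir: south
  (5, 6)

> sense dir: east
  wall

> sense dir: west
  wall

> pop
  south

> move dir: north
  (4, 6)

> pop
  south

> move dir: north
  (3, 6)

> sense dir: north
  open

> push x: north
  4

> move dir: north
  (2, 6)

> sense dir: east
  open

> push x: east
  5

> move dir: east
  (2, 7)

> sense dir: east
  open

> push x: east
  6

> move dir: east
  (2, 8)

> sense dir: south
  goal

> move dir: south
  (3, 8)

Answer: (3, 8)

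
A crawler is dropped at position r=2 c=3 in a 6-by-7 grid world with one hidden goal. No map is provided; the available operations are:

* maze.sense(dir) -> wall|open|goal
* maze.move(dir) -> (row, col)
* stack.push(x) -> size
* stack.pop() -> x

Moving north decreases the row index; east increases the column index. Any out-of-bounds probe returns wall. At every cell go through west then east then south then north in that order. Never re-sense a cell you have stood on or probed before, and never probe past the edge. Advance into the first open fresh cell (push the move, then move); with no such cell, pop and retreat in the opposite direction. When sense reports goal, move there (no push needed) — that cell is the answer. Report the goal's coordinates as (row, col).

Do: sense[dir→west]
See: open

Do: push[x→west]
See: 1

Do: move[dir→west]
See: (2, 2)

Do: sense[dir→west]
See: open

Do: push[x→west]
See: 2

Do: move[dir→west]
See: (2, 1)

Do: sense[dir→west]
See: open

Do: push[x→west]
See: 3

Do: move[dir→west]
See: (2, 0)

Do: sense[dir→south]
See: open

Do: push[x→south]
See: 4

Do: move[dir→south]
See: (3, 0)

Do: sense[dir→east]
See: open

Do: push[x→east]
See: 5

Do: move[dir→east]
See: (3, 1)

Do: sense[dir→east]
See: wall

Do: sense[dir→south]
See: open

Do: push[x→south]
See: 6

Do: move[dir→south]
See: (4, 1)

Do: sense[dir→west]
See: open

Do: push[x→west]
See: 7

Do: move[dir→west]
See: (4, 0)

Do: sense[dir→south]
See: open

Do: push[x→south]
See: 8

Do: move[dir→south]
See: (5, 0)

Do: sense[dir→east]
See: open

Do: push[x→east]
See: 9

Do: move[dir→east]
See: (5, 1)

Do: sense[dir→east]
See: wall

Do: pop[]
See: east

Do: move[dir→west]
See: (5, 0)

Do: pop[]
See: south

Do: move[dir→north]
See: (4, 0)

Do: pop[]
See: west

Do: move[dir→east]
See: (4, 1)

Do: sense[dir→east]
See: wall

Do: pop[]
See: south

Do: move[dir→north]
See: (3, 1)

Do: pop[]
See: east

Do: move[dir→west]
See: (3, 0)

Do: pop[]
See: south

Do: move[dir→north]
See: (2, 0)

Do: sense[dir→north]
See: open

Do: push[x→north]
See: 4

Do: move[dir→north]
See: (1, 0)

Do: sense[dir→east]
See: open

Do: push[x→east]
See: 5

Do: move[dir→east]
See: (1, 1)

Do: sense[dir→east]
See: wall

Do: sense[dir→north]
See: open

Do: push[x→north]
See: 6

Do: move[dir→north]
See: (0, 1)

Do: sense[dir→west]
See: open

Do: push[x→west]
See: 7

Do: move[dir→west]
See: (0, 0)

Do: pop[]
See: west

Do: move[dir→east]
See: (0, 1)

Do: sense[dir→east]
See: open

Do: push[x→east]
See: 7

Do: move[dir→east]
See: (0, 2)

Do: sense[dir→east]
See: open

Do: push[x→east]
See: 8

Do: move[dir→east]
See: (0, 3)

Do: sense[dir→east]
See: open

Do: push[x→east]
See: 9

Do: move[dir→east]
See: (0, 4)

Do: sense[dir→east]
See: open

Do: push[x→east]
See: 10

Do: move[dir→east]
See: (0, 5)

Do: sense[dir→east]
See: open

Do: push[x→east]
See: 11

Do: move[dir→east]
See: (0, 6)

Do: sense[dir→south]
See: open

Do: push[x→south]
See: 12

Do: move[dir→south]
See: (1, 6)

Do: sense[dir→west]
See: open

Do: push[x→west]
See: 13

Do: move[dir→west]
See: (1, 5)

Do: sense[dir→west]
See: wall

Do: sense[dir→south]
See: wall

Do: pop[]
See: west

Do: move[dir→east]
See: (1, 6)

Do: sense[dir→south]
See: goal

Do: move[dir→south]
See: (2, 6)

Answer: (2, 6)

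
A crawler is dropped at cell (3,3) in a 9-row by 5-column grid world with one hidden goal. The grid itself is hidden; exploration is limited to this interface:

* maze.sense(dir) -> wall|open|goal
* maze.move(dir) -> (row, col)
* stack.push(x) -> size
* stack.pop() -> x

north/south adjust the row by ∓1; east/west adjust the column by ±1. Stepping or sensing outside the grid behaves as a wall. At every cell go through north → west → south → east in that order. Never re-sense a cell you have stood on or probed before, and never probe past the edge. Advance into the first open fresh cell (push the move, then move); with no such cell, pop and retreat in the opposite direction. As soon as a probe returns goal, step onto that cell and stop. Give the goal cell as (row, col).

CALL maze.sense[dir: north]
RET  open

CALL stack.push[x: north]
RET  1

CALL maze.move[dir: north]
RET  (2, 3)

CALL maze.sense[dir: north]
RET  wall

CALL maze.sense[dir: west]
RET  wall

CALL maze.sense[dir: east]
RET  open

CALL stack.push[x: east]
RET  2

CALL maze.move[dir: east]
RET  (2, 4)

CALL maze.sense[dir: north]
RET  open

CALL stack.push[x: north]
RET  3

CALL maze.move[dir: north]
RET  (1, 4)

CALL maze.sense[dir: north]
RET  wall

CALL stack.pop[]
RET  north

CALL maze.move[dir: south]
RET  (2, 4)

CALL maze.sense[dir: south]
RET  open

CALL stack.push[x: south]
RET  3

CALL maze.move[dir: south]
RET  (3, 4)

CALL maze.sense[dir: south]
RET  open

CALL stack.push[x: south]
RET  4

CALL maze.move[dir: south]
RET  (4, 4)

CALL maze.sense[dir: west]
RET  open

CALL stack.push[x: west]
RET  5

CALL maze.move[dir: west]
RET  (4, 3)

CALL maze.sense[dir: west]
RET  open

CALL stack.push[x: west]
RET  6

CALL maze.move[dir: west]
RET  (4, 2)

CALL maze.sense[dir: north]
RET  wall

CALL maze.sense[dir: west]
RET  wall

CALL maze.sense[dir: south]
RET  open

CALL stack.push[x: south]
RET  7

CALL maze.move[dir: south]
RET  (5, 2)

CALL maze.sense[dir: west]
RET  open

CALL stack.push[x: west]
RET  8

CALL maze.move[dir: west]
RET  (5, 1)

CALL maze.sense[dir: west]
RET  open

CALL stack.push[x: west]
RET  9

CALL maze.move[dir: west]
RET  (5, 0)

CALL maze.sense[dir: north]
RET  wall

CALL maze.sense[dir: south]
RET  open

CALL stack.push[x: south]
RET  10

CALL maze.move[dir: south]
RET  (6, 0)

CALL maze.sense[dir: south]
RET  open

CALL stack.push[x: south]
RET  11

CALL maze.move[dir: south]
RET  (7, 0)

CALL maze.sense[dir: south]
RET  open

CALL stack.push[x: south]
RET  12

CALL maze.move[dir: south]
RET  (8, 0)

CALL maze.sense[dir: east]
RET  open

CALL stack.push[x: east]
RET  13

CALL maze.move[dir: east]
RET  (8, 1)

CALL maze.sense[dir: north]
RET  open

CALL stack.push[x: north]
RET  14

CALL maze.move[dir: north]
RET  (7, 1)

CALL maze.sense[dir: north]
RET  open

CALL stack.push[x: north]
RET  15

CALL maze.move[dir: north]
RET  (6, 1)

CALL maze.sense[dir: east]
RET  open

CALL stack.push[x: east]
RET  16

CALL maze.move[dir: east]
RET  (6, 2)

CALL maze.sense[dir: south]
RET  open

CALL stack.push[x: south]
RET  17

CALL maze.move[dir: south]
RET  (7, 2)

CALL maze.sense[dir: south]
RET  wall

CALL maze.sense[dir: east]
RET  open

CALL stack.push[x: east]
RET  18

CALL maze.move[dir: east]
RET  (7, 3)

CALL maze.sense[dir: north]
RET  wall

CALL maze.sense[dir: south]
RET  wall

CALL maze.sense[dir: east]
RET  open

CALL stack.push[x: east]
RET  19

CALL maze.move[dir: east]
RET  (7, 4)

CALL maze.sense[dir: north]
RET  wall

CALL maze.sense[dir: south]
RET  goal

CALL maze.move[dir: south]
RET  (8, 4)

Answer: (8, 4)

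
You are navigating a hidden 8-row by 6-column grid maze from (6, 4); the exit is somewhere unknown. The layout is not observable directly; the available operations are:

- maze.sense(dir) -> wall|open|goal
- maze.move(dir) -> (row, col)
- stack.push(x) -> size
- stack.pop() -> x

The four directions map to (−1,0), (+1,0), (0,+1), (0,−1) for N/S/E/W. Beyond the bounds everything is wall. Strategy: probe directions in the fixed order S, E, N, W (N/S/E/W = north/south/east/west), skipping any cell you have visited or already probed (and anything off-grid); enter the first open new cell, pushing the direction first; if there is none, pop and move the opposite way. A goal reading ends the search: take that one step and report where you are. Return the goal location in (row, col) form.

> maze.sense dir: south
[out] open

> stack.push x: south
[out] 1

> maze.move dir: south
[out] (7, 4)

> maze.sense dir: east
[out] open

> stack.push x: east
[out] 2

> maze.move dir: east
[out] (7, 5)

> maze.sense dir: north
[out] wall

> stack.pop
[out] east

> maze.move dir: west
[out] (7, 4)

> maze.sense dir: west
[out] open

> stack.push x: west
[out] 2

> maze.move dir: west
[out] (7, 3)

> maze.sense dir: north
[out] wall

> maze.sense dir: west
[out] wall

> stack.pop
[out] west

> maze.move dir: east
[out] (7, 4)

> stack.pop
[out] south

> maze.move dir: north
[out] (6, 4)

> maze.sense dir: north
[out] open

> stack.push x: north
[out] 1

> maze.move dir: north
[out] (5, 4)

> maze.sense dir: east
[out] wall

> maze.sense dir: north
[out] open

> stack.push x: north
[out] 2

> maze.move dir: north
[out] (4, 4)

> maze.sense dir: east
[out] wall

> maze.sense dir: north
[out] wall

> maze.sense dir: west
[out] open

> stack.push x: west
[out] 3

> maze.move dir: west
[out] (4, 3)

> maze.sense dir: south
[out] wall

> maze.sense dir: north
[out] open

> stack.push x: north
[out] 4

> maze.move dir: north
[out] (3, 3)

> maze.sense dir: north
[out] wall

> maze.sense dir: west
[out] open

> stack.push x: west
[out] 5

> maze.move dir: west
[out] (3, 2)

> maze.sense dir: south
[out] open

> stack.push x: south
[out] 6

> maze.move dir: south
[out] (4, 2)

> maze.sense dir: south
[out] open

> stack.push x: south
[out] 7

> maze.move dir: south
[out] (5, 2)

> maze.sense dir: south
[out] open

> stack.push x: south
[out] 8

> maze.move dir: south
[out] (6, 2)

> maze.sense dir: west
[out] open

> stack.push x: west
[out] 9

> maze.move dir: west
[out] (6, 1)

> maze.sense dir: south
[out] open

> stack.push x: south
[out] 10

> maze.move dir: south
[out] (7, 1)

> maze.sense dir: west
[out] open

> stack.push x: west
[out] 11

> maze.move dir: west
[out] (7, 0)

> maze.sense dir: north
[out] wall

> stack.pop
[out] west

> maze.move dir: east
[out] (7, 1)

> stack.pop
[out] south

> maze.move dir: north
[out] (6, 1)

> maze.sense dir: north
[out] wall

> stack.pop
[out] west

> maze.move dir: east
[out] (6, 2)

> stack.pop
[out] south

> maze.move dir: north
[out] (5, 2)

> stack.pop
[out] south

> maze.move dir: north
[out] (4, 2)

> maze.sense dir: west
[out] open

> stack.push x: west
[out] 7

> maze.move dir: west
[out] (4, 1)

> maze.sense dir: north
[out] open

> stack.push x: north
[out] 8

> maze.move dir: north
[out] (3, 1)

> maze.sense dir: north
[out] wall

> maze.sense dir: west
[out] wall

> stack.pop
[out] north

> maze.move dir: south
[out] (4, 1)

> maze.sense dir: west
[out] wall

> stack.pop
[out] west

> maze.move dir: east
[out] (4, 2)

> stack.pop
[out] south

> maze.move dir: north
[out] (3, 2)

> maze.sense dir: north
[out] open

> stack.push x: north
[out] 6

> maze.move dir: north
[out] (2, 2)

> maze.sense dir: north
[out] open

> stack.push x: north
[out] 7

> maze.move dir: north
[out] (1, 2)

> maze.sense dir: east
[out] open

> stack.push x: east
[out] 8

> maze.move dir: east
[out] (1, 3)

> maze.sense dir: east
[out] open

> stack.push x: east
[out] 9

> maze.move dir: east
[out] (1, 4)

> maze.sense dir: south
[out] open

> stack.push x: south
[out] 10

> maze.move dir: south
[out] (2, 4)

> maze.sense dir: east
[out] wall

> stack.pop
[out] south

> maze.move dir: north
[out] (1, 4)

> maze.sense dir: east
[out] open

> stack.push x: east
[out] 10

> maze.move dir: east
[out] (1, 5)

> maze.sense dir: north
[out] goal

> maze.move dir: north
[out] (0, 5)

Answer: (0, 5)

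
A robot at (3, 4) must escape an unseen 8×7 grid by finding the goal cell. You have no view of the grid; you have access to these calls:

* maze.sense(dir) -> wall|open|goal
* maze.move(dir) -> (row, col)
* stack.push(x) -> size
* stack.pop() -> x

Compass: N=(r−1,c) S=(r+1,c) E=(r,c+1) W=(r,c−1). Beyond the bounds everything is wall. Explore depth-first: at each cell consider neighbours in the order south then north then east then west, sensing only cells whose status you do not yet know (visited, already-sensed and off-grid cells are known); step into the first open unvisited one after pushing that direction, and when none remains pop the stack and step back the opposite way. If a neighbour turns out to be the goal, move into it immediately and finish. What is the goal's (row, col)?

Next I call sense passing dir='south', : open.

I invoke push passing x='south', → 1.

I try move passing dir='south', → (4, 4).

I invoke sense passing dir='south', giving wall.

I call sense passing dir='east', yielding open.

Now I run push passing x='east', which returns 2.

Using move passing dir='east', which returns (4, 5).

Invoking sense passing dir='south', which returns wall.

Calling sense passing dir='north', and observe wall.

Then sense passing dir='east', : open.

I call push passing x='east', which returns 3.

I invoke move passing dir='east', → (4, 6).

Next I call sense passing dir='south', giving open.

Calling push passing x='south', and observe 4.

Then move passing dir='south', which returns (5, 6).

I call sense passing dir='south', — result: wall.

I invoke pop(), yielding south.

I run move passing dir='north', — result: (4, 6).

Using sense passing dir='north', and get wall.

I try pop(), yielding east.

I invoke move passing dir='west', which returns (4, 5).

I try pop, and see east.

Calling move passing dir='west', and get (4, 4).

Using sense passing dir='west', and see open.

I use push passing x='west', yielding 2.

Now I run move passing dir='west', which returns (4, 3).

Using sense passing dir='south', — result: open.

Invoking push passing x='south', yielding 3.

Next I call move passing dir='south', giving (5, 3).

I call sense passing dir='south', → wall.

Now I run sense passing dir='west', giving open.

Using push passing x='west', : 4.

I invoke move passing dir='west', and get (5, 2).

Using sense passing dir='south', and see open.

Using push passing x='south', giving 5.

Invoking move passing dir='south', → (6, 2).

I run sense passing dir='south', and see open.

Then push passing x='south', → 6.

I use move passing dir='south', giving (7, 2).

Then sense passing dir='east', yielding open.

Next I call push passing x='east', and see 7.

Then move passing dir='east', : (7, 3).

Invoking sense passing dir='east', yielding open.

Then push passing x='east', yielding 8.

Calling move passing dir='east', — result: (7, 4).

Invoking sense passing dir='north', and get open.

I try push passing x='north', and get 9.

Then move passing dir='north', and get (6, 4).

I run sense passing dir='east', and see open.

Invoking push passing x='east', — result: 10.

I use move passing dir='east', yielding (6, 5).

I call sense passing dir='south', yielding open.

I run push passing x='south', and get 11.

Next I call move passing dir='south', which returns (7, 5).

I try sense passing dir='east', which returns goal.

Then move passing dir='east', and see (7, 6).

Answer: (7, 6)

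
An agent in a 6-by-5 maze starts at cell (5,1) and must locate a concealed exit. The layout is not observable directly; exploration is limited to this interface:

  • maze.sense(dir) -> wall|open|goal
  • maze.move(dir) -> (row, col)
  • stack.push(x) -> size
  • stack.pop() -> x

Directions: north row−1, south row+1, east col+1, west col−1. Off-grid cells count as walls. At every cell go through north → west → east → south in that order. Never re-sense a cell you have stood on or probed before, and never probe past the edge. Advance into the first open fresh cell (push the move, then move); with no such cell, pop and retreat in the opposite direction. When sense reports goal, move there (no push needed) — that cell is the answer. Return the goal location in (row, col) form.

;; 1. sense(dir='north') ~> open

;; 2. push(x='north') ~> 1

;; 3. move(dir='north') ~> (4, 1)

;; 4. sense(dir='north') ~> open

;; 5. push(x='north') ~> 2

;; 6. move(dir='north') ~> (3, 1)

;; 7. sense(dir='north') ~> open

;; 8. push(x='north') ~> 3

;; 9. move(dir='north') ~> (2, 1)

;; 10. sense(dir='north') ~> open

;; 11. push(x='north') ~> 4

;; 12. move(dir='north') ~> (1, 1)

;; 13. sense(dir='north') ~> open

;; 14. push(x='north') ~> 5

;; 15. move(dir='north') ~> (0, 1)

;; 16. sense(dir='west') ~> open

;; 17. push(x='west') ~> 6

;; 18. move(dir='west') ~> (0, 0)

;; 19. sense(dir='south') ~> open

;; 20. push(x='south') ~> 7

;; 21. move(dir='south') ~> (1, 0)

;; 22. sense(dir='south') ~> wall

;; 23. pop() ~> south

;; 24. move(dir='north') ~> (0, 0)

;; 25. pop() ~> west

;; 26. move(dir='east') ~> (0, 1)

;; 27. sense(dir='east') ~> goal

;; 28. move(dir='east') ~> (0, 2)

Answer: (0, 2)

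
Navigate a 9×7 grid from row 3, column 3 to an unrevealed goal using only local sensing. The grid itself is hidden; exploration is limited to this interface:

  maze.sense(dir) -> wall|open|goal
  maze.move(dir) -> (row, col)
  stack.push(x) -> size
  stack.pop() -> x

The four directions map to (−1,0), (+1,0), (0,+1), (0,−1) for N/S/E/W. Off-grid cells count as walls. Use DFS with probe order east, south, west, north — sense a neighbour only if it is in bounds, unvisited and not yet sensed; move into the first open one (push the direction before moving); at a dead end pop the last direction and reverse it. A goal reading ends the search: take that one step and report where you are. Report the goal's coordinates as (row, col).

// sense(dir→east) : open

// push(x→east) : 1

// move(dir→east) : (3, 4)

// sense(dir→east) : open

// push(x→east) : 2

// move(dir→east) : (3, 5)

// sense(dir→east) : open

// push(x→east) : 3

// move(dir→east) : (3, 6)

// sense(dir→south) : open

// push(x→south) : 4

// move(dir→south) : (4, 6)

// sense(dir→south) : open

// push(x→south) : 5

// move(dir→south) : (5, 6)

// sense(dir→south) : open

// push(x→south) : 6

// move(dir→south) : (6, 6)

// sense(dir→south) : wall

// sense(dir→west) : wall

// pop() : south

// move(dir→north) : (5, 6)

// sense(dir→west) : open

// push(x→west) : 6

// move(dir→west) : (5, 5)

// sense(dir→west) : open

// push(x→west) : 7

// move(dir→west) : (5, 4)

// sense(dir→south) : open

// push(x→south) : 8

// move(dir→south) : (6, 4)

// sense(dir→south) : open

// push(x→south) : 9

// move(dir→south) : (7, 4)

// sense(dir→east) : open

// push(x→east) : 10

// move(dir→east) : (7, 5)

// sense(dir→south) : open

// push(x→south) : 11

// move(dir→south) : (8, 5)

// sense(dir→east) : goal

// move(dir→east) : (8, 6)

Answer: (8, 6)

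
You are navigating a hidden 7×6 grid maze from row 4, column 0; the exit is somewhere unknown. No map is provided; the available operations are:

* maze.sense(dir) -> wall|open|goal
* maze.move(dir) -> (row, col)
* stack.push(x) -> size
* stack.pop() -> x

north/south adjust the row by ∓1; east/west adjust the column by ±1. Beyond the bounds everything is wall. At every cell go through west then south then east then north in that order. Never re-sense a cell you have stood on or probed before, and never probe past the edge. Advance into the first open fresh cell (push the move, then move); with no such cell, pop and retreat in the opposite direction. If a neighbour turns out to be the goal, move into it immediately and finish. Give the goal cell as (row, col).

→ maze.sense(south)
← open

→ stack.push(south)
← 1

→ maze.move(south)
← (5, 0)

→ maze.sense(south)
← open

→ stack.push(south)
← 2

→ maze.move(south)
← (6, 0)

→ maze.sense(east)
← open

→ stack.push(east)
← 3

→ maze.move(east)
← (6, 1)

→ maze.sense(east)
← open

→ stack.push(east)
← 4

→ maze.move(east)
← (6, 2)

→ maze.sense(east)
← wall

→ maze.sense(north)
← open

→ stack.push(north)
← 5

→ maze.move(north)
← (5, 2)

→ maze.sense(west)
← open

→ stack.push(west)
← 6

→ maze.move(west)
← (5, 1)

→ maze.sense(north)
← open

→ stack.push(north)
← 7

→ maze.move(north)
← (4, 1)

→ maze.sense(east)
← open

→ stack.push(east)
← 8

→ maze.move(east)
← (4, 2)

→ maze.sense(east)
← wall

→ maze.sense(north)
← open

→ stack.push(north)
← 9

→ maze.move(north)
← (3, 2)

→ maze.sense(west)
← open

→ stack.push(west)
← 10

→ maze.move(west)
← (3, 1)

→ maze.sense(west)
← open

→ stack.push(west)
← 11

→ maze.move(west)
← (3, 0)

→ maze.sense(north)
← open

→ stack.push(north)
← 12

→ maze.move(north)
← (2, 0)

→ maze.sense(east)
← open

→ stack.push(east)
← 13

→ maze.move(east)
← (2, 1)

→ maze.sense(east)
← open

→ stack.push(east)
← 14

→ maze.move(east)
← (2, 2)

→ maze.sense(east)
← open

→ stack.push(east)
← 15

→ maze.move(east)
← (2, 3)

→ maze.sense(south)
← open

→ stack.push(south)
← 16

→ maze.move(south)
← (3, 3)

→ maze.sense(east)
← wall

→ stack.pop()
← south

→ maze.move(north)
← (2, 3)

→ maze.sense(east)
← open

→ stack.push(east)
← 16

→ maze.move(east)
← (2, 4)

→ maze.sense(east)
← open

→ stack.push(east)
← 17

→ maze.move(east)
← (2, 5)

→ maze.sense(south)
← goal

→ maze.move(south)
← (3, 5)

Answer: (3, 5)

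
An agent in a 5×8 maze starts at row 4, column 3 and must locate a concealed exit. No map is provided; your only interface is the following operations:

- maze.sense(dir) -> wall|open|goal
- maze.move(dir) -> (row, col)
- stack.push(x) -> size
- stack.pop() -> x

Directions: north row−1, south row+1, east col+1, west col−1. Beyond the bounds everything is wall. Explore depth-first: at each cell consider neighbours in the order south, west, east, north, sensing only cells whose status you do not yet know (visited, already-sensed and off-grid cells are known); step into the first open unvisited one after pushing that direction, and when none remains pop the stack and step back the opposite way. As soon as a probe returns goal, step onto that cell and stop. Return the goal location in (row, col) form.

-- 1. maze.sense(dir→west) == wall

-- 2. maze.sense(dir→east) == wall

-- 3. maze.sense(dir→north) == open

-- 4. stack.push(x→north) == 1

-- 5. maze.move(dir→north) == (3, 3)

-- 6. maze.sense(dir→west) == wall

-- 7. maze.sense(dir→east) == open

-- 8. stack.push(x→east) == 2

-- 9. maze.move(dir→east) == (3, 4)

-- 10. maze.sense(dir→east) == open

-- 11. stack.push(x→east) == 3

-- 12. maze.move(dir→east) == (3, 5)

-- 13. maze.sense(dir→south) == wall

-- 14. maze.sense(dir→east) == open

-- 15. stack.push(x→east) == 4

-- 16. maze.move(dir→east) == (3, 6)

-- 17. maze.sense(dir→south) == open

-- 18. stack.push(x→south) == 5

-- 19. maze.move(dir→south) == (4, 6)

-- 20. maze.sense(dir→east) == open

-- 21. stack.push(x→east) == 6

-- 22. maze.move(dir→east) == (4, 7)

-- 23. maze.sense(dir→north) == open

-- 24. stack.push(x→north) == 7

-- 25. maze.move(dir→north) == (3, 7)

-- 26. maze.sense(dir→north) == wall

-- 27. stack.pop() == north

-- 28. maze.move(dir→south) == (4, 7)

-- 29. stack.pop() == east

-- 30. maze.move(dir→west) == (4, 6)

-- 31. stack.pop() == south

-- 32. maze.move(dir→north) == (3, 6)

-- 33. maze.sense(dir→north) == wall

-- 34. stack.pop() == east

-- 35. maze.move(dir→west) == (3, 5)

-- 36. maze.sense(dir→north) == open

-- 37. stack.push(x→north) == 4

-- 38. maze.move(dir→north) == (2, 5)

-- 39. maze.sense(dir→west) == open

-- 40. stack.push(x→west) == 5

-- 41. maze.move(dir→west) == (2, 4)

-- 42. maze.sense(dir→west) == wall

-- 43. maze.sense(dir→north) == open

-- 44. stack.push(x→north) == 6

-- 45. maze.move(dir→north) == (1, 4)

-- 46. maze.sense(dir→west) == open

-- 47. stack.push(x→west) == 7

-- 48. maze.move(dir→west) == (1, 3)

-- 49. maze.sense(dir→west) == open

-- 50. stack.push(x→west) == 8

-- 51. maze.move(dir→west) == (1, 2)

-- 52. maze.sense(dir→south) == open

-- 53. stack.push(x→south) == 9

-- 54. maze.move(dir→south) == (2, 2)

-- 55. maze.sense(dir→west) == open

-- 56. stack.push(x→west) == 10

-- 57. maze.move(dir→west) == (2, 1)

-- 58. maze.sense(dir→south) == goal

-- 59. maze.move(dir→south) == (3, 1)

Answer: (3, 1)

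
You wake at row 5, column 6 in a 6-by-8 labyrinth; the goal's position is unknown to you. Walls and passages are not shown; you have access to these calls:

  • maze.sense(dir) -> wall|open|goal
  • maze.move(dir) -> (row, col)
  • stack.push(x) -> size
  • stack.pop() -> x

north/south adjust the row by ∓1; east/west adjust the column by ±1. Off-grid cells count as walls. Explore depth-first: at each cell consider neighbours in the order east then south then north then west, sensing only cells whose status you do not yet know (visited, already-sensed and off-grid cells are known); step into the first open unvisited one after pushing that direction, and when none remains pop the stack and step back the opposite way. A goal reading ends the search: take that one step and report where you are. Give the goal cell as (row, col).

==> maze.sense(dir→east)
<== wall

==> maze.sense(dir→north)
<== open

==> stack.push(x→north)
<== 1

==> maze.move(dir→north)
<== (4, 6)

==> maze.sense(dir→east)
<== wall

==> maze.sense(dir→north)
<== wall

==> maze.sense(dir→west)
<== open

==> stack.push(x→west)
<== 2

==> maze.move(dir→west)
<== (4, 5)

==> maze.sense(dir→south)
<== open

==> stack.push(x→south)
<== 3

==> maze.move(dir→south)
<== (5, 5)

==> maze.sense(dir→west)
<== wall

==> stack.pop()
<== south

==> maze.move(dir→north)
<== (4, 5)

==> maze.sense(dir→north)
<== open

==> stack.push(x→north)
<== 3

==> maze.move(dir→north)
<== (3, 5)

==> maze.sense(dir→north)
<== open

==> stack.push(x→north)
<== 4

==> maze.move(dir→north)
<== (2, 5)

==> maze.sense(dir→east)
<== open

==> stack.push(x→east)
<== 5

==> maze.move(dir→east)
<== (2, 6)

==> maze.sense(dir→east)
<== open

==> stack.push(x→east)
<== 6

==> maze.move(dir→east)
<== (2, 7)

==> maze.sense(dir→south)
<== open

==> stack.push(x→south)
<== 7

==> maze.move(dir→south)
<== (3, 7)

==> stack.pop()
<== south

==> maze.move(dir→north)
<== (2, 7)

==> maze.sense(dir→north)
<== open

==> stack.push(x→north)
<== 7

==> maze.move(dir→north)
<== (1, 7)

==> maze.sense(dir→north)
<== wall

==> maze.sense(dir→west)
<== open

==> stack.push(x→west)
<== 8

==> maze.move(dir→west)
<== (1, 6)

==> maze.sense(dir→north)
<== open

==> stack.push(x→north)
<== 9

==> maze.move(dir→north)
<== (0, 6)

==> maze.sense(dir→west)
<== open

==> stack.push(x→west)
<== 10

==> maze.move(dir→west)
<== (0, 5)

==> maze.sense(dir→south)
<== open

==> stack.push(x→south)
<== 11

==> maze.move(dir→south)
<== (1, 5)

==> maze.sense(dir→west)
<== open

==> stack.push(x→west)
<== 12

==> maze.move(dir→west)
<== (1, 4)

==> maze.sense(dir→south)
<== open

==> stack.push(x→south)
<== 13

==> maze.move(dir→south)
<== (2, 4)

==> maze.sense(dir→south)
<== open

==> stack.push(x→south)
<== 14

==> maze.move(dir→south)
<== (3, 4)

==> maze.sense(dir→south)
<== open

==> stack.push(x→south)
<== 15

==> maze.move(dir→south)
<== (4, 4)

==> maze.sense(dir→west)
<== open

==> stack.push(x→west)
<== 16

==> maze.move(dir→west)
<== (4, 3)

==> maze.sense(dir→south)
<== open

==> stack.push(x→south)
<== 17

==> maze.move(dir→south)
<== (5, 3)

==> maze.sense(dir→west)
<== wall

==> stack.pop()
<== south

==> maze.move(dir→north)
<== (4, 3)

==> maze.sense(dir→north)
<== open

==> stack.push(x→north)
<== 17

==> maze.move(dir→north)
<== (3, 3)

==> maze.sense(dir→north)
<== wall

==> maze.sense(dir→west)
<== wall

==> stack.pop()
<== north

==> maze.move(dir→south)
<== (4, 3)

==> maze.sense(dir→west)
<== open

==> stack.push(x→west)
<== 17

==> maze.move(dir→west)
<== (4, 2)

==> maze.sense(dir→west)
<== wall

==> stack.pop()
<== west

==> maze.move(dir→east)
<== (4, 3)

==> stack.pop()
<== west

==> maze.move(dir→east)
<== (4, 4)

==> stack.pop()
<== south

==> maze.move(dir→north)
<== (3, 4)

==> stack.pop()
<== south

==> maze.move(dir→north)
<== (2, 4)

==> stack.pop()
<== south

==> maze.move(dir→north)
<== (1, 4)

==> maze.sense(dir→north)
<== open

==> stack.push(x→north)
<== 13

==> maze.move(dir→north)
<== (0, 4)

==> maze.sense(dir→west)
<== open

==> stack.push(x→west)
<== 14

==> maze.move(dir→west)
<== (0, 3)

==> maze.sense(dir→south)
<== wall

==> maze.sense(dir→west)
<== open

==> stack.push(x→west)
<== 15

==> maze.move(dir→west)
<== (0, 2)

==> maze.sense(dir→south)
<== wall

==> maze.sense(dir→west)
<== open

==> stack.push(x→west)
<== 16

==> maze.move(dir→west)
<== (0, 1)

==> maze.sense(dir→south)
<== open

==> stack.push(x→south)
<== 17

==> maze.move(dir→south)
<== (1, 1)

==> maze.sense(dir→south)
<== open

==> stack.push(x→south)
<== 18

==> maze.move(dir→south)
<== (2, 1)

==> maze.sense(dir→east)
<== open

==> stack.push(x→east)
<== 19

==> maze.move(dir→east)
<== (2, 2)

==> stack.pop()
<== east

==> maze.move(dir→west)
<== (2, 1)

==> maze.sense(dir→south)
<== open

==> stack.push(x→south)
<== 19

==> maze.move(dir→south)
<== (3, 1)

==> maze.sense(dir→west)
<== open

==> stack.push(x→west)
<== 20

==> maze.move(dir→west)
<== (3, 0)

==> maze.sense(dir→south)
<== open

==> stack.push(x→south)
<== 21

==> maze.move(dir→south)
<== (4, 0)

==> maze.sense(dir→south)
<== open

==> stack.push(x→south)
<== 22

==> maze.move(dir→south)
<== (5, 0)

==> maze.sense(dir→east)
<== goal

==> maze.move(dir→east)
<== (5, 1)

Answer: (5, 1)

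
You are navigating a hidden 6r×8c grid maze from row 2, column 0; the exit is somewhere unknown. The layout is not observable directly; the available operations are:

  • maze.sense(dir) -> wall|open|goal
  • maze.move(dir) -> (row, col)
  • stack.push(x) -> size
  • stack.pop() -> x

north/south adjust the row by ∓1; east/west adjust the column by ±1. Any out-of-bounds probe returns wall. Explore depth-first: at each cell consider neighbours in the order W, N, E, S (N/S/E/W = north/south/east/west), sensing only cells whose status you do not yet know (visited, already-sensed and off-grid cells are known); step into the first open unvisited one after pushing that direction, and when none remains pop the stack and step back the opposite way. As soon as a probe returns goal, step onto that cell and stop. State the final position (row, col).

>> maze.sense(north)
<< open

>> stack.push(north)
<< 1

>> maze.move(north)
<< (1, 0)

>> maze.sense(north)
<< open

>> stack.push(north)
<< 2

>> maze.move(north)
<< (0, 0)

>> maze.sense(east)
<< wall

>> stack.pop()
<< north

>> maze.move(south)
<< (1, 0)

>> maze.sense(east)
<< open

>> stack.push(east)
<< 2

>> maze.move(east)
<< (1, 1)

>> maze.sense(east)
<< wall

>> maze.sense(south)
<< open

>> stack.push(south)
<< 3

>> maze.move(south)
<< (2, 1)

>> maze.sense(east)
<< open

>> stack.push(east)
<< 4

>> maze.move(east)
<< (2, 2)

>> maze.sense(east)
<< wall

>> maze.sense(south)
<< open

>> stack.push(south)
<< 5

>> maze.move(south)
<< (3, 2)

>> maze.sense(west)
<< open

>> stack.push(west)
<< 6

>> maze.move(west)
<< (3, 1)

>> maze.sense(west)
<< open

>> stack.push(west)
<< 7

>> maze.move(west)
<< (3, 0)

>> maze.sense(south)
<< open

>> stack.push(south)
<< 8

>> maze.move(south)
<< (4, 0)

>> maze.sense(east)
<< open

>> stack.push(east)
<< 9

>> maze.move(east)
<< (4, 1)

>> maze.sense(east)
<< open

>> stack.push(east)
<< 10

>> maze.move(east)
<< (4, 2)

>> maze.sense(east)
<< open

>> stack.push(east)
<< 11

>> maze.move(east)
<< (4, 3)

>> maze.sense(north)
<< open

>> stack.push(north)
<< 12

>> maze.move(north)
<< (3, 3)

>> maze.sense(east)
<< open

>> stack.push(east)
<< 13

>> maze.move(east)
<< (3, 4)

>> maze.sense(north)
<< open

>> stack.push(north)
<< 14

>> maze.move(north)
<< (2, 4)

>> maze.sense(north)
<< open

>> stack.push(north)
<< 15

>> maze.move(north)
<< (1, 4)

>> maze.sense(west)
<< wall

>> maze.sense(north)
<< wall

>> maze.sense(east)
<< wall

>> stack.pop()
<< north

>> maze.move(south)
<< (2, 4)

>> maze.sense(east)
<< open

>> stack.push(east)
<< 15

>> maze.move(east)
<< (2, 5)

>> maze.sense(east)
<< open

>> stack.push(east)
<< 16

>> maze.move(east)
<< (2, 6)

>> maze.sense(north)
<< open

>> stack.push(north)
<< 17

>> maze.move(north)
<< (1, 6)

>> maze.sense(north)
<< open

>> stack.push(north)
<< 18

>> maze.move(north)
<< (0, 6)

>> maze.sense(west)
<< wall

>> maze.sense(east)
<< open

>> stack.push(east)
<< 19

>> maze.move(east)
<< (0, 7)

>> maze.sense(south)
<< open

>> stack.push(south)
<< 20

>> maze.move(south)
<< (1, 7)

>> maze.sense(south)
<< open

>> stack.push(south)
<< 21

>> maze.move(south)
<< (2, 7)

>> maze.sense(south)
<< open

>> stack.push(south)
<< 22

>> maze.move(south)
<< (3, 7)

>> maze.sense(west)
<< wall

>> maze.sense(south)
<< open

>> stack.push(south)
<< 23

>> maze.move(south)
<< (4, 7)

>> maze.sense(west)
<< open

>> stack.push(west)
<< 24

>> maze.move(west)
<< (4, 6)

>> maze.sense(west)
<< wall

>> maze.sense(south)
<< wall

>> stack.pop()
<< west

>> maze.move(east)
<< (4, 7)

>> maze.sense(south)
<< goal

>> maze.move(south)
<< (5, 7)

Answer: (5, 7)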